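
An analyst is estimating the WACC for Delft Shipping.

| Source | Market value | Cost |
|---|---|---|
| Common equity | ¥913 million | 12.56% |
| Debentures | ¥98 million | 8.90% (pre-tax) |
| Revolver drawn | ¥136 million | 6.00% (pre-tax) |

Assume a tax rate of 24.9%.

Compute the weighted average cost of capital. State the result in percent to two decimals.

Total capital V = 913 + 98 + 136 = 1147.
Equity: weight = 913/1147 = 0.7960; cost = 12.56%.
Debentures: weight = 98/1147 = 0.0854; after-tax cost = 8.9% × (1 − 24.9%) = 6.6839%.
Revolver drawn: weight = 136/1147 = 0.1186; after-tax cost = 6% × (1 − 24.9%) = 4.5060%.
WACC = 0.7960 × 12.5600% + 0.0854 × 6.6839% + 0.1186 × 4.5060% = 11.1030%.

11.10%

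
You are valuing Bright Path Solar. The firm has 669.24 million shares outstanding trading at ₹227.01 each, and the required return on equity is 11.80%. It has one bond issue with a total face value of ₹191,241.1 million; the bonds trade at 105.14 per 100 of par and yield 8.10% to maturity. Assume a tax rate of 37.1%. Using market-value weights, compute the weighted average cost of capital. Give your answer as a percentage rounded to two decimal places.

7.98%

Market value of equity E = 227.01 × 669.24m = 151924.1724m. Market value of debt D = 191241.1m × 105.14/100 = 201070.89254m.
Total capital V = 151924.1724 + 201070.89254 = 352995.06494.
Equity: weight = 151924.1724/352995.06494 = 0.4304; cost = 11.8%.
Bonds outstanding: weight = 201070.89254/352995.06494 = 0.5696; after-tax cost = 8.1% × (1 − 37.1%) = 5.0949%.
WACC = 0.4304 × 11.8000% + 0.5696 × 5.0949% = 7.9807%.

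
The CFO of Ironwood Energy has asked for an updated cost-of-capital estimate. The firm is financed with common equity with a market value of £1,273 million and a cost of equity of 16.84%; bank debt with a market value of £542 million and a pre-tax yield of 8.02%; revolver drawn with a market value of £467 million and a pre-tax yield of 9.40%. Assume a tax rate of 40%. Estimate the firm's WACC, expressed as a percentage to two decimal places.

Total capital V = 1273 + 542 + 467 = 2282.
Equity: weight = 1273/2282 = 0.5578; cost = 16.84%.
Bank debt: weight = 542/2282 = 0.2375; after-tax cost = 8.02% × (1 − 40%) = 4.8120%.
Revolver drawn: weight = 467/2282 = 0.2046; after-tax cost = 9.4% × (1 − 40%) = 5.6400%.
WACC = 0.5578 × 16.8400% + 0.2375 × 4.8120% + 0.2046 × 5.6400% = 11.6912%.

11.69%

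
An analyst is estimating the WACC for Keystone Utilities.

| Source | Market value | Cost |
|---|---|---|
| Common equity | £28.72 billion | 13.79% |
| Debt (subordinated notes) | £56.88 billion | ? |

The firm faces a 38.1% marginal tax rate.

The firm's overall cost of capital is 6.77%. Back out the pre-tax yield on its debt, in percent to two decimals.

Total capital V = 28.72 + 56.88 = 85.6.
Equity weight = 28.72/85.6 = 0.3355.
Subordinated notes weight = 56.88/85.6 = 0.6645.
Equity contribution = 0.3355 × 13.79% = 4.6267%.
Remaining for debt = 6.77% − 4.6267% = 2.1433%.
Rd × (1 − 38.1%) × 0.6645 = 2.1433%  ⇒  Rd = 5.2107%.

5.21%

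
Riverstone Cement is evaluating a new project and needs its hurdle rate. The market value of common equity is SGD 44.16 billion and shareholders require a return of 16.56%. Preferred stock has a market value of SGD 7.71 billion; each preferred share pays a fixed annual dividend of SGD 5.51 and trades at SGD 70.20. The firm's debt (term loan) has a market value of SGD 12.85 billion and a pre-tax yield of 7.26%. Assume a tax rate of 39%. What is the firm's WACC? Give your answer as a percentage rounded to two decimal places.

13.11%

Cost of preferred: Rp = 5.51 / 70.2 = 7.8490%.
Total capital V = 44.16 + 7.71 + 12.85 = 64.72.
Equity: weight = 44.16/64.72 = 0.6823; cost = 16.56%.
Preferred: weight = 7.71/64.72 = 0.1191; cost = 7.849%.
Term loan: weight = 12.85/64.72 = 0.1985; after-tax cost = 7.26% × (1 − 39%) = 4.4286%.
WACC = 0.6823 × 16.5600% + 0.1191 × 7.8490% + 0.1985 × 4.4286% = 13.1136%.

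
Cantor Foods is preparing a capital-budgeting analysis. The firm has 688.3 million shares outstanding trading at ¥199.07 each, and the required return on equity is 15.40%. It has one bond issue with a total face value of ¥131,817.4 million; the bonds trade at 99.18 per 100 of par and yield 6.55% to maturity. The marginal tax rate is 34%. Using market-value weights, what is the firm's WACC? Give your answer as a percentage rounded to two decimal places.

Market value of equity E = 199.07 × 688.3m = 137019.881m. Market value of debt D = 131817.4m × 99.18/100 = 130736.49732m.
Total capital V = 137019.881 + 130736.49732 = 267756.37832.
Equity: weight = 137019.881/267756.37832 = 0.5117; cost = 15.4%.
Bonds outstanding: weight = 130736.49732/267756.37832 = 0.4883; after-tax cost = 6.55% × (1 − 34%) = 4.3230%.
WACC = 0.5117 × 15.4000% + 0.4883 × 4.3230% = 9.9915%.

9.99%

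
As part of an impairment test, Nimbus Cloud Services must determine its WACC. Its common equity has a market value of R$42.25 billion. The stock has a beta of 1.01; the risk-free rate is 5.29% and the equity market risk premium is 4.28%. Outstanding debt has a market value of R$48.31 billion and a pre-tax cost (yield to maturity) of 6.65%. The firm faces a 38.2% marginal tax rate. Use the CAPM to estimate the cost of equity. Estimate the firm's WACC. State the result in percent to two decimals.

6.68%

Cost of equity via CAPM: Re = 5.29% + 1.01 × 4.28% = 9.6128%.
Total capital V = 42.25 + 48.31 = 90.56.
Equity: weight = 42.25/90.56 = 0.4665; cost = 9.6128%.
Debt: weight = 48.31/90.56 = 0.5335; after-tax cost = 6.65% × (1 − 38.2%) = 4.1097%.
WACC = 0.4665 × 9.6128% + 0.5335 × 4.1097% = 6.6771%.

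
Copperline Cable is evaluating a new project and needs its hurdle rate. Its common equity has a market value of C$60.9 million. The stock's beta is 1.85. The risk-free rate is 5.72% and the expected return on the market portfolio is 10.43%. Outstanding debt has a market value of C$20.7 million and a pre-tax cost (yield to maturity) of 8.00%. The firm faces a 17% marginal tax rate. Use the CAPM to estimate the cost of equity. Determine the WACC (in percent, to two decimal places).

12.46%

Market risk premium = 10.43% − 5.72% = 4.71%.
Cost of equity via CAPM: Re = 5.72% + 1.85 × 4.71% = 14.4335%.
Total capital V = 60.9 + 20.7 = 81.6.
Equity: weight = 60.9/81.6 = 0.7463; cost = 14.4335%.
Debt: weight = 20.7/81.6 = 0.2537; after-tax cost = 8% × (1 − 17%) = 6.6400%.
WACC = 0.7463 × 14.4335% + 0.2537 × 6.6400% = 12.4565%.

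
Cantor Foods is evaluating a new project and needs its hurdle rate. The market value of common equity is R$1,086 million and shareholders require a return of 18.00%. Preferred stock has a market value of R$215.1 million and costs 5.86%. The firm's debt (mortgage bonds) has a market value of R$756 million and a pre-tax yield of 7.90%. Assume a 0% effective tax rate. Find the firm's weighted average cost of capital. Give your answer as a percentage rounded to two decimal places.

Total capital V = 1086 + 215.1 + 756 = 2057.1.
Equity: weight = 1086/2057.1 = 0.5279; cost = 18%.
Preferred: weight = 215.1/2057.1 = 0.1046; cost = 5.86%.
Mortgage bonds: weight = 756/2057.1 = 0.3675; after-tax cost = 7.9% × (1 − 0%) = 7.9000%.
WACC = 0.5279 × 18.0000% + 0.1046 × 5.8600% + 0.3675 × 7.9000% = 13.0188%.

13.02%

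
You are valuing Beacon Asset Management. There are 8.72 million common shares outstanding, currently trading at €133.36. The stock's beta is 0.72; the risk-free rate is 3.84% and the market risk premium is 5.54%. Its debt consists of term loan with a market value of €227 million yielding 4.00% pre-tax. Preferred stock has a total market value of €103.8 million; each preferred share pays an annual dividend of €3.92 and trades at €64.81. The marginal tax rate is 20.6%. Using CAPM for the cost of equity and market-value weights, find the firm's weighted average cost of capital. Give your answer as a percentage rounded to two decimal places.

7.00%

Cost of equity via CAPM: Re = 3.84% + 0.72 × 5.54% = 7.8288%.
Cost of preferred: Rp = 3.92 / 64.81 = 6.0484%.
Market value of equity E = 133.36 × 8.72m = 1162.8992m.
Total capital V = 1162.8992 + 103.8 + 227 = 1493.6992.
Equity: weight = 1162.8992/1493.6992 = 0.7785; cost = 7.8288%.
Preferred: weight = 103.8/1493.6992 = 0.0695; cost = 6.0484%.
Term loan: weight = 227/1493.6992 = 0.1520; after-tax cost = 4% × (1 − 20.6%) = 3.1760%.
WACC = 0.7785 × 7.8288% + 0.0695 × 6.0484% + 0.1520 × 3.1760% = 6.9980%.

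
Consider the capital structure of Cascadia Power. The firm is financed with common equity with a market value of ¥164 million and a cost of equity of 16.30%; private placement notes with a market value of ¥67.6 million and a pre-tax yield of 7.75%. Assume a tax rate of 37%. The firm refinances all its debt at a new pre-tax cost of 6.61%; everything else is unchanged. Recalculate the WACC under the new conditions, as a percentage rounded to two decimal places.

12.76%

After the change:
Total capital V = 164 + 67.6 = 231.6.
Equity: weight = 164/231.6 = 0.7081; cost = 16.3%.
Private placement notes: weight = 67.6/231.6 = 0.2919; after-tax cost = 6.61% × (1 − 37%) = 4.1643%.
WACC = 0.7081 × 16.3000% + 0.2919 × 4.1643% = 12.7578%.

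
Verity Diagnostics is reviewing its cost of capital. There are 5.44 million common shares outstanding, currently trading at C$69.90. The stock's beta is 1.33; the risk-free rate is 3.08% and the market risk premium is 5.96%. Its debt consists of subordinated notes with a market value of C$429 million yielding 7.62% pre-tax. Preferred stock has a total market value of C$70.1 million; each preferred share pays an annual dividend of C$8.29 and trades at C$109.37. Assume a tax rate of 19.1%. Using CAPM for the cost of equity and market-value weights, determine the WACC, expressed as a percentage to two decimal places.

8.37%

Cost of equity via CAPM: Re = 3.08% + 1.33 × 5.96% = 11.0068%.
Cost of preferred: Rp = 8.29 / 109.37 = 7.5798%.
Market value of equity E = 69.9 × 5.44m = 380.256m.
Total capital V = 380.256 + 70.1 + 429 = 879.356.
Equity: weight = 380.256/879.356 = 0.4324; cost = 11.0068%.
Preferred: weight = 70.1/879.356 = 0.0797; cost = 7.5798%.
Subordinated notes: weight = 429/879.356 = 0.4879; after-tax cost = 7.62% × (1 − 19.1%) = 6.1646%.
WACC = 0.4324 × 11.0068% + 0.0797 × 7.5798% + 0.4879 × 6.1646% = 8.3713%.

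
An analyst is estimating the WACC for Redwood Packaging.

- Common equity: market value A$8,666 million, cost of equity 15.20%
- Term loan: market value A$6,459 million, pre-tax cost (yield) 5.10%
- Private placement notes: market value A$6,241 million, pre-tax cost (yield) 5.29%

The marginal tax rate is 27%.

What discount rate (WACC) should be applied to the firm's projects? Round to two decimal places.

8.42%

Total capital V = 8666 + 6459 + 6241 = 21366.
Equity: weight = 8666/21366 = 0.4056; cost = 15.2%.
Term loan: weight = 6459/21366 = 0.3023; after-tax cost = 5.1% × (1 − 27%) = 3.7230%.
Private placement notes: weight = 6241/21366 = 0.2921; after-tax cost = 5.29% × (1 − 27%) = 3.8617%.
WACC = 0.4056 × 15.2000% + 0.3023 × 3.7230% + 0.2921 × 3.8617% = 8.4186%.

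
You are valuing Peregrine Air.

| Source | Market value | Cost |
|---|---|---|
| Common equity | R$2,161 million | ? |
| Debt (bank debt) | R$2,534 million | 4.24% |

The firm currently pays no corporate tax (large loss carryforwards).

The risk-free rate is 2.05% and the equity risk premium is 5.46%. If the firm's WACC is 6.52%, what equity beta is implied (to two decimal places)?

Total capital V = 2161 + 2534 = 4695.
Equity weight = 2161/4695 = 0.4603.
Bank debt weight = 2534/4695 = 0.5397.
Debt contribution = 0.5397 × 4.24% × (1 − 0%) = 2.2884%.
Required equity contribution = 6.52% − 2.2884% = 4.2316%  ⇒  Re = 9.1935%.
CAPM: 9.1935% = 2.05% + β × 5.46%  ⇒  β = 1.3083.

1.31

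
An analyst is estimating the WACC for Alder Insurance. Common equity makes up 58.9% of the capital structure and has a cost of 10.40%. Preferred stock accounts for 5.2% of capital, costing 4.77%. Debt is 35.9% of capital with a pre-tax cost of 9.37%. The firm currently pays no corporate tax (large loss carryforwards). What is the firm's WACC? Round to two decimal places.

After-tax cost of debt = 9.37% × (1 − 0%) = 9.3700%.
WACC = 0.589 × 10.4000% + 0.052 × 4.7700% + 0.359 × 9.3700% = 9.7375%.

9.74%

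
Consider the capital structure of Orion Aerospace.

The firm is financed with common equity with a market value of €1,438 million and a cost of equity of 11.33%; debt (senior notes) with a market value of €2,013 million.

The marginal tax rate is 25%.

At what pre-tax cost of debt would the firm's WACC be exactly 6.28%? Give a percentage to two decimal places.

Total capital V = 1438 + 2013 = 3451.
Equity weight = 1438/3451 = 0.4167.
Senior notes weight = 2013/3451 = 0.5833.
Equity contribution = 0.4167 × 11.33% = 4.7211%.
Remaining for debt = 6.28% − 4.7211% = 1.5589%.
Rd × (1 − 25%) × 0.5833 = 1.5589%  ⇒  Rd = 3.5633%.

3.56%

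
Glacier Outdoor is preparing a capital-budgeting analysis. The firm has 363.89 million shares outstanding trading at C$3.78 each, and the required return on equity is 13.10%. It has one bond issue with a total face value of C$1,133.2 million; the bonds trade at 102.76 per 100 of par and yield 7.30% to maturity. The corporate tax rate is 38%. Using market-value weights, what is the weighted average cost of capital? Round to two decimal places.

Market value of equity E = 3.78 × 363.89m = 1375.5042m. Market value of debt D = 1133.2m × 102.76/100 = 1164.47632m.
Total capital V = 1375.5042 + 1164.47632 = 2539.98052.
Equity: weight = 1375.5042/2539.98052 = 0.5415; cost = 13.1%.
Bonds outstanding: weight = 1164.47632/2539.98052 = 0.4585; after-tax cost = 7.3% × (1 − 38%) = 4.5260%.
WACC = 0.5415 × 13.1000% + 0.4585 × 4.5260% = 9.1692%.

9.17%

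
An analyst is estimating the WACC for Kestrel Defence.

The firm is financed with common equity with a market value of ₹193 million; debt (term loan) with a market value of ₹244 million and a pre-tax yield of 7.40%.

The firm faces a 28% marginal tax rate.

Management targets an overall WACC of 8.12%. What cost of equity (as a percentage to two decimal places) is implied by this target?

11.65%

Total capital V = 193 + 244 = 437.
Equity weight = 193/437 = 0.4416.
Term loan weight = 244/437 = 0.5584.
Debt contribution = 0.5584 × 7.4% × (1 − 28%) = 2.9749%.
Required equity contribution = 8.12% − 2.9749% = 5.1451%.
Re = 5.1451% / 0.4416 = 11.6498%.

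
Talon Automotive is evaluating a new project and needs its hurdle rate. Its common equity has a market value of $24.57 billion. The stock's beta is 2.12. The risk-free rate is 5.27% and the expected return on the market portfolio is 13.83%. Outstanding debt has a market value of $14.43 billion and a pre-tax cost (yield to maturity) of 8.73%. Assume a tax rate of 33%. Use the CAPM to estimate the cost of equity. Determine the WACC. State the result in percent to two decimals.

Market risk premium = 13.83% − 5.27% = 8.56%.
Cost of equity via CAPM: Re = 5.27% + 2.12 × 8.56% = 23.4172%.
Total capital V = 24.57 + 14.43 = 39.
Equity: weight = 24.57/39 = 0.6300; cost = 23.4172%.
Debt: weight = 14.43/39 = 0.3700; after-tax cost = 8.73% × (1 − 33%) = 5.8491%.
WACC = 0.6300 × 23.4172% + 0.3700 × 5.8491% = 16.9170%.

16.92%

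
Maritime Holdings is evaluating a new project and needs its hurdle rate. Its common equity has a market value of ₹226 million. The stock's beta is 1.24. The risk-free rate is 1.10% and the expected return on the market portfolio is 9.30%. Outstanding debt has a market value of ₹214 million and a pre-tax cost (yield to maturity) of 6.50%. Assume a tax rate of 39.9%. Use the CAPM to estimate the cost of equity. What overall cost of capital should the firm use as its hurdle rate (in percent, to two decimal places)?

Market risk premium = 9.3% − 1.1% = 8.2%.
Cost of equity via CAPM: Re = 1.1% + 1.24 × 8.2% = 11.2680%.
Total capital V = 226 + 214 = 440.
Equity: weight = 226/440 = 0.5136; cost = 11.268%.
Debt: weight = 214/440 = 0.4864; after-tax cost = 6.5% × (1 − 39.9%) = 3.9065%.
WACC = 0.5136 × 11.2680% + 0.4864 × 3.9065% = 7.6876%.

7.69%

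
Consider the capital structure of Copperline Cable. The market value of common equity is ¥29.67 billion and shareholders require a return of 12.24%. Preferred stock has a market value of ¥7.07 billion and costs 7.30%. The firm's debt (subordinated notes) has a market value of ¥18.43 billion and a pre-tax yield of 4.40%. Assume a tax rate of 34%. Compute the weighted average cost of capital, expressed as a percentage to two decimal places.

Total capital V = 29.67 + 7.07 + 18.43 = 55.17.
Equity: weight = 29.67/55.17 = 0.5378; cost = 12.24%.
Preferred: weight = 7.07/55.17 = 0.1281; cost = 7.3%.
Subordinated notes: weight = 18.43/55.17 = 0.3341; after-tax cost = 4.4% × (1 − 34%) = 2.9040%.
WACC = 0.5378 × 12.2400% + 0.1281 × 7.3000% + 0.3341 × 2.9040% = 8.4882%.

8.49%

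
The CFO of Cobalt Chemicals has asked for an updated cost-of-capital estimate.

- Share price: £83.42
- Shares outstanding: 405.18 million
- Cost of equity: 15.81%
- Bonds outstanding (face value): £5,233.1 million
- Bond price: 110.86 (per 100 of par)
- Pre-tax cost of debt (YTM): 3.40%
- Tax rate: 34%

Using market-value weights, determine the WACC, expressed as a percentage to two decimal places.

Market value of equity E = 83.42 × 405.18m = 33800.1156m. Market value of debt D = 5233.1m × 110.86/100 = 5801.41466m.
Total capital V = 33800.1156 + 5801.41466 = 39601.53026.
Equity: weight = 33800.1156/39601.53026 = 0.8535; cost = 15.81%.
Bonds outstanding: weight = 5801.41466/39601.53026 = 0.1465; after-tax cost = 3.4% × (1 − 34%) = 2.2440%.
WACC = 0.8535 × 15.8100% + 0.1465 × 2.2440% = 13.8227%.

13.82%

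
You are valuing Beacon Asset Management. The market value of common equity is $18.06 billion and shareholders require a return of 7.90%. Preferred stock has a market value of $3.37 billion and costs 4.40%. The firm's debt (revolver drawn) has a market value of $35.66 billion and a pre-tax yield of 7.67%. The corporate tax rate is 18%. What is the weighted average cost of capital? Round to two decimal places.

6.69%

Total capital V = 18.06 + 3.37 + 35.66 = 57.09.
Equity: weight = 18.06/57.09 = 0.3163; cost = 7.9%.
Preferred: weight = 3.37/57.09 = 0.0590; cost = 4.4%.
Revolver drawn: weight = 35.66/57.09 = 0.6246; after-tax cost = 7.67% × (1 − 18%) = 6.2894%.
WACC = 0.3163 × 7.9000% + 0.0590 × 4.4000% + 0.6246 × 6.2894% = 6.6874%.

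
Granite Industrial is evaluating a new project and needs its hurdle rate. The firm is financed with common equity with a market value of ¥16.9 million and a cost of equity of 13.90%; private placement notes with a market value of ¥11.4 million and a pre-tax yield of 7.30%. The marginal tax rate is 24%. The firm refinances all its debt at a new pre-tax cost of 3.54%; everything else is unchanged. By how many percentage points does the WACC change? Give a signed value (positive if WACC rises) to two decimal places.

-1.15 pp

Current WACC:
Total capital V = 16.9 + 11.4 = 28.3.
Equity: weight = 16.9/28.3 = 0.5972; cost = 13.9%.
Private placement notes: weight = 11.4/28.3 = 0.4028; after-tax cost = 7.3% × (1 − 24%) = 5.5480%.
WACC = 0.5972 × 13.9000% + 0.4028 × 5.5480% = 10.5356%.
After the change:
Total capital V = 16.9 + 11.4 = 28.3.
Equity: weight = 16.9/28.3 = 0.5972; cost = 13.9%.
Private placement notes: weight = 11.4/28.3 = 0.4028; after-tax cost = 3.54% × (1 − 24%) = 2.6904%.
WACC = 0.5972 × 13.9000% + 0.4028 × 2.6904% = 9.3845%.
Change in WACC = 9.3845% − 10.5356% = -1.1511 pp.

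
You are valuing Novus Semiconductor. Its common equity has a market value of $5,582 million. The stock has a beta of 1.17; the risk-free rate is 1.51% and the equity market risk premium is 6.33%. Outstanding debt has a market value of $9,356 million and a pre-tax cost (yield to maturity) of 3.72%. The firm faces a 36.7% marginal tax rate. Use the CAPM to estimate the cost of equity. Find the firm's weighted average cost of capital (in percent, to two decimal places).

Cost of equity via CAPM: Re = 1.51% + 1.17 × 6.33% = 8.9161%.
Total capital V = 5582 + 9356 = 14938.
Equity: weight = 5582/14938 = 0.3737; cost = 8.9161%.
Debt: weight = 9356/14938 = 0.6263; after-tax cost = 3.72% × (1 − 36.7%) = 2.3548%.
WACC = 0.3737 × 8.9161% + 0.6263 × 2.3548% = 4.8066%.

4.81%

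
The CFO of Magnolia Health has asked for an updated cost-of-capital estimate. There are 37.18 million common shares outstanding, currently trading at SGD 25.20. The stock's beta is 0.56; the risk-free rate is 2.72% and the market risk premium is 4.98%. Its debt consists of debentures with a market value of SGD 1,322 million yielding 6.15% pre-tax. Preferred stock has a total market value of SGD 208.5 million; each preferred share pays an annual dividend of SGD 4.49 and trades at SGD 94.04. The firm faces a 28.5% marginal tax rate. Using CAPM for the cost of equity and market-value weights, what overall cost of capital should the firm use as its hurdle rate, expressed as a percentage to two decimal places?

Cost of equity via CAPM: Re = 2.72% + 0.56 × 4.98% = 5.5088%.
Cost of preferred: Rp = 4.49 / 94.04 = 4.7746%.
Market value of equity E = 25.2 × 37.18m = 936.936m.
Total capital V = 936.936 + 208.5 + 1322 = 2467.436.
Equity: weight = 936.936/2467.436 = 0.3797; cost = 5.5088%.
Preferred: weight = 208.5/2467.436 = 0.0845; cost = 4.7746%.
Debentures: weight = 1322/2467.436 = 0.5358; after-tax cost = 6.15% × (1 − 28.5%) = 4.3973%.
WACC = 0.3797 × 5.5088% + 0.0845 × 4.7746% + 0.5358 × 4.3973% = 4.8512%.

4.85%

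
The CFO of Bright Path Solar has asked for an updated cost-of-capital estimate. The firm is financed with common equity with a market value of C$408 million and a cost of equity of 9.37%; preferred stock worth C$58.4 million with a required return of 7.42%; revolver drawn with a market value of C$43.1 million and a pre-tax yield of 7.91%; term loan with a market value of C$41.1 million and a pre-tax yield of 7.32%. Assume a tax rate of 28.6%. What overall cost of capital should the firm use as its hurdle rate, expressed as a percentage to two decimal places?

8.56%

Total capital V = 408 + 58.4 + 43.1 + 41.1 = 550.6.
Equity: weight = 408/550.6 = 0.7410; cost = 9.37%.
Preferred: weight = 58.4/550.6 = 0.1061; cost = 7.42%.
Revolver drawn: weight = 43.1/550.6 = 0.0783; after-tax cost = 7.91% × (1 − 28.6%) = 5.6477%.
Term loan: weight = 41.1/550.6 = 0.0746; after-tax cost = 7.32% × (1 − 28.6%) = 5.2265%.
WACC = 0.7410 × 9.3700% + 0.1061 × 7.4200% + 0.0783 × 5.6477% + 0.0746 × 5.2265% = 8.5625%.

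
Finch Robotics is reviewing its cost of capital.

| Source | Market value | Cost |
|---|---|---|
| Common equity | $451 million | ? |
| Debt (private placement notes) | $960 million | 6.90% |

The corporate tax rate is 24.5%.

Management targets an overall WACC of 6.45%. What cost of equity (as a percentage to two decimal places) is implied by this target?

Total capital V = 451 + 960 = 1411.
Equity weight = 451/1411 = 0.3196.
Private placement notes weight = 960/1411 = 0.6804.
Debt contribution = 0.6804 × 6.9% × (1 − 24.5%) = 3.5444%.
Required equity contribution = 6.45% − 3.5444% = 2.9056%.
Re = 2.9056% / 0.3196 = 9.0905%.

9.09%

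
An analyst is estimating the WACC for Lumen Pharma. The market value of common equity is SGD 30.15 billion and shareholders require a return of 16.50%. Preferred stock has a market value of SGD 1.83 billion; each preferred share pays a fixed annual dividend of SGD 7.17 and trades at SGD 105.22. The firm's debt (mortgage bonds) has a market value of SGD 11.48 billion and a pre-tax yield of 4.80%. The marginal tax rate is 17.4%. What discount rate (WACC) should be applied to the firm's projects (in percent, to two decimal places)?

Cost of preferred: Rp = 7.17 / 105.22 = 6.8143%.
Total capital V = 30.15 + 1.83 + 11.48 = 43.46.
Equity: weight = 30.15/43.46 = 0.6937; cost = 16.5%.
Preferred: weight = 1.83/43.46 = 0.0421; cost = 6.8143%.
Mortgage bonds: weight = 11.48/43.46 = 0.2642; after-tax cost = 4.8% × (1 − 17.4%) = 3.9648%.
WACC = 0.6937 × 16.5000% + 0.0421 × 6.8143% + 0.2642 × 3.9648% = 12.7810%.

12.78%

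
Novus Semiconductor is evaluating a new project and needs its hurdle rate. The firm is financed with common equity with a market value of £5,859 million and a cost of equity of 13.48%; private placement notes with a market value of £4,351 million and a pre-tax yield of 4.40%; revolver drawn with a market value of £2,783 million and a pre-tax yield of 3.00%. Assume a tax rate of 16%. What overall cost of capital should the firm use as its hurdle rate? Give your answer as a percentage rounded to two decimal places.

7.86%

Total capital V = 5859 + 4351 + 2783 = 12993.
Equity: weight = 5859/12993 = 0.4509; cost = 13.48%.
Private placement notes: weight = 4351/12993 = 0.3349; after-tax cost = 4.4% × (1 − 16%) = 3.6960%.
Revolver drawn: weight = 2783/12993 = 0.2142; after-tax cost = 3% × (1 − 16%) = 2.5200%.
WACC = 0.4509 × 13.4800% + 0.3349 × 3.6960% + 0.2142 × 2.5200% = 7.8561%.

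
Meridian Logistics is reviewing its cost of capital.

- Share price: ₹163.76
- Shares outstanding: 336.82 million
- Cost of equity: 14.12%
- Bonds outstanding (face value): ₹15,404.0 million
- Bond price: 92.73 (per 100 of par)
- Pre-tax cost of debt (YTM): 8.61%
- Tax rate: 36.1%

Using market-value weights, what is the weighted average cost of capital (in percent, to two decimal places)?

Market value of equity E = 163.76 × 336.82m = 55157.6432m. Market value of debt D = 15404m × 92.73/100 = 14284.1292m.
Total capital V = 55157.6432 + 14284.1292 = 69441.7724.
Equity: weight = 55157.6432/69441.7724 = 0.7943; cost = 14.12%.
Bonds outstanding: weight = 14284.1292/69441.7724 = 0.2057; after-tax cost = 8.61% × (1 − 36.1%) = 5.5018%.
WACC = 0.7943 × 14.1200% + 0.2057 × 5.5018% = 12.3472%.

12.35%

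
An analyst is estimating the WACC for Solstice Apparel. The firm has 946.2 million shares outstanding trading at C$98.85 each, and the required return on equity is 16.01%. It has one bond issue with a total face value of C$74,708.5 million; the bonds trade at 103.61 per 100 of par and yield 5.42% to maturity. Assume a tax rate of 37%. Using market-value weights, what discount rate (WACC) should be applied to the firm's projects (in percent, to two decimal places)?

10.31%

Market value of equity E = 98.85 × 946.2m = 93531.87m. Market value of debt D = 74708.5m × 103.61/100 = 77405.47685m.
Total capital V = 93531.87 + 77405.47685 = 170937.34685.
Equity: weight = 93531.87/170937.34685 = 0.5472; cost = 16.01%.
Bonds outstanding: weight = 77405.47685/170937.34685 = 0.4528; after-tax cost = 5.42% × (1 − 37%) = 3.4146%.
WACC = 0.5472 × 16.0100% + 0.4528 × 3.4146% = 10.3064%.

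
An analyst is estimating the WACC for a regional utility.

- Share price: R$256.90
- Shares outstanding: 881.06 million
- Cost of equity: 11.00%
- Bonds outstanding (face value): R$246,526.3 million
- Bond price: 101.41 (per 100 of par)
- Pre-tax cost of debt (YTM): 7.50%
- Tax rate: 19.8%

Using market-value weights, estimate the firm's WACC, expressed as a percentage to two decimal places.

8.38%

Market value of equity E = 256.9 × 881.06m = 226344.314m. Market value of debt D = 246526.3m × 101.41/100 = 250002.32083m.
Total capital V = 226344.314 + 250002.32083 = 476346.63483.
Equity: weight = 226344.314/476346.63483 = 0.4752; cost = 11%.
Bonds outstanding: weight = 250002.32083/476346.63483 = 0.5248; after-tax cost = 7.5% × (1 − 19.8%) = 6.0150%.
WACC = 0.4752 × 11.0000% + 0.5248 × 6.0150% = 8.3837%.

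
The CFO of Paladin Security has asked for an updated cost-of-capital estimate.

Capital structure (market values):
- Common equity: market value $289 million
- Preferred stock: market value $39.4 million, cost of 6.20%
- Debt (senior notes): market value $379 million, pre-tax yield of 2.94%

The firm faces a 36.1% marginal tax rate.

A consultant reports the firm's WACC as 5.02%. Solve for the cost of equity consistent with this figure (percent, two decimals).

8.98%

Total capital V = 289 + 39.4 + 379 = 707.4.
Equity weight = 289/707.4 = 0.4085.
Preferred weight = 39.4/707.4 = 0.0557.
Senior notes weight = 379/707.4 = 0.5358.
Debt contribution = 0.5358 × 2.94% × (1 − 36.1%) = 1.0065%.
Preferred contribution = 0.0557 × 6.2% = 0.3453%.
Required equity contribution = 5.02% − 1.3518% = 3.6682%.
Re = 3.6682% / 0.4085 = 8.9787%.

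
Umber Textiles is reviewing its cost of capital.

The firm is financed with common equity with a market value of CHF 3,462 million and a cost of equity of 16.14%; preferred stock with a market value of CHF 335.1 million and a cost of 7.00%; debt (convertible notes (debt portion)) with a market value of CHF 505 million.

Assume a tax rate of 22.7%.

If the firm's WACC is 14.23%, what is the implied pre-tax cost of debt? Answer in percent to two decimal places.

Total capital V = 3462 + 335.1 + 505 = 4302.1.
Equity weight = 3462/4302.1 = 0.8047.
Preferred weight = 335.1/4302.1 = 0.0779.
Convertible notes (debt portion) weight = 505/4302.1 = 0.1174.
Equity contribution = 0.8047 × 16.14% = 12.9882%.
Preferred contribution = 0.0779 × 7% = 0.5452%.
Remaining for debt = 14.23% − 13.5335% = 0.6965%.
Rd × (1 − 22.7%) × 0.1174 = 0.6965%  ⇒  Rd = 7.6762%.

7.68%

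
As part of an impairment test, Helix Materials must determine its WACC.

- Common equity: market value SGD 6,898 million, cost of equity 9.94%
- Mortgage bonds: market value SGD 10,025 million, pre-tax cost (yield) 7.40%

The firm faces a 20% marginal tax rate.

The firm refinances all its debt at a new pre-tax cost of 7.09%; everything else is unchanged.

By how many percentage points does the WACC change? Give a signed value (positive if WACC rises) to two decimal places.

Current WACC:
Total capital V = 6898 + 10025 = 16923.
Equity: weight = 6898/16923 = 0.4076; cost = 9.94%.
Mortgage bonds: weight = 10025/16923 = 0.5924; after-tax cost = 7.4% × (1 − 20%) = 5.9200%.
WACC = 0.4076 × 9.9400% + 0.5924 × 5.9200% = 7.5586%.
After the change:
Total capital V = 6898 + 10025 = 16923.
Equity: weight = 6898/16923 = 0.4076; cost = 9.94%.
Mortgage bonds: weight = 10025/16923 = 0.5924; after-tax cost = 7.09% × (1 − 20%) = 5.6720%.
WACC = 0.4076 × 9.9400% + 0.5924 × 5.6720% = 7.4117%.
Change in WACC = 7.4117% − 7.5586% = -0.1469 pp.

-0.15 pp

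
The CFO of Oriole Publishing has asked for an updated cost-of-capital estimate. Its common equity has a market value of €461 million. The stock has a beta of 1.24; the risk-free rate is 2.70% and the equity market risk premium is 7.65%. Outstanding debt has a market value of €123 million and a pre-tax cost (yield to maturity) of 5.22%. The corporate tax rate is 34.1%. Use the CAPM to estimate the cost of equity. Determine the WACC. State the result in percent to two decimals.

10.34%

Cost of equity via CAPM: Re = 2.7% + 1.24 × 7.65% = 12.1860%.
Total capital V = 461 + 123 = 584.
Equity: weight = 461/584 = 0.7894; cost = 12.186%.
Debt: weight = 123/584 = 0.2106; after-tax cost = 5.22% × (1 − 34.1%) = 3.4400%.
WACC = 0.7894 × 12.1860% + 0.2106 × 3.4400% = 10.3439%.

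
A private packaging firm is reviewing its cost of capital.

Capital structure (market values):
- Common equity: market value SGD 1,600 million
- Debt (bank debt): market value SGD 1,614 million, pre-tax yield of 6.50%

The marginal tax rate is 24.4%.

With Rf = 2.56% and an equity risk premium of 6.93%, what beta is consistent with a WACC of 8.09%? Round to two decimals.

1.26

Total capital V = 1600 + 1614 = 3214.
Equity weight = 1600/3214 = 0.4978.
Bank debt weight = 1614/3214 = 0.5022.
Debt contribution = 0.5022 × 6.5% × (1 − 24.4%) = 2.4677%.
Required equity contribution = 8.09% − 2.4677% = 5.6223%  ⇒  Re = 11.2938%.
CAPM: 11.2938% = 2.56% + β × 6.93%  ⇒  β = 1.2603.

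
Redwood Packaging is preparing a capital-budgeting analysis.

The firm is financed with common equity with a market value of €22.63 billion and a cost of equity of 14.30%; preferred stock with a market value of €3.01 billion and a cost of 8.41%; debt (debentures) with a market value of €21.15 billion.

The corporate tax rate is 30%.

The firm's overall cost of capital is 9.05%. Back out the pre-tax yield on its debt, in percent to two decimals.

Total capital V = 22.63 + 3.01 + 21.15 = 46.79.
Equity weight = 22.63/46.79 = 0.4837.
Preferred weight = 3.01/46.79 = 0.0643.
Debentures weight = 21.15/46.79 = 0.4520.
Equity contribution = 0.4837 × 14.3% = 6.9162%.
Preferred contribution = 0.0643 × 8.41% = 0.5410%.
Remaining for debt = 9.05% − 7.4572% = 1.5928%.
Rd × (1 − 30%) × 0.4520 = 1.5928%  ⇒  Rd = 5.0339%.

5.03%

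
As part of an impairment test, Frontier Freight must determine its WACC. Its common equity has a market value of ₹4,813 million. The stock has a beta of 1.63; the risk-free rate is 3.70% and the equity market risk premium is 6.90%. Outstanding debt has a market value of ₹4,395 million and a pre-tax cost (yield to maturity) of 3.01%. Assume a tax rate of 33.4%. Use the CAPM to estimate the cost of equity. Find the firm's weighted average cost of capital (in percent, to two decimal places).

Cost of equity via CAPM: Re = 3.7% + 1.63 × 6.9% = 14.9470%.
Total capital V = 4813 + 4395 = 9208.
Equity: weight = 4813/9208 = 0.5227; cost = 14.947%.
Debt: weight = 4395/9208 = 0.4773; after-tax cost = 3.01% × (1 − 33.4%) = 2.0047%.
WACC = 0.5227 × 14.9470% + 0.4773 × 2.0047% = 8.7696%.

8.77%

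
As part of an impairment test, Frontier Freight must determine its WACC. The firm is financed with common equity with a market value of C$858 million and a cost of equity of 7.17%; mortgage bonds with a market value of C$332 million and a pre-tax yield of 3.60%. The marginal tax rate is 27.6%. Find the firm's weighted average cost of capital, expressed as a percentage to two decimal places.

Total capital V = 858 + 332 = 1190.
Equity: weight = 858/1190 = 0.7210; cost = 7.17%.
Mortgage bonds: weight = 332/1190 = 0.2790; after-tax cost = 3.6% × (1 − 27.6%) = 2.6064%.
WACC = 0.7210 × 7.1700% + 0.2790 × 2.6064% = 5.8968%.

5.90%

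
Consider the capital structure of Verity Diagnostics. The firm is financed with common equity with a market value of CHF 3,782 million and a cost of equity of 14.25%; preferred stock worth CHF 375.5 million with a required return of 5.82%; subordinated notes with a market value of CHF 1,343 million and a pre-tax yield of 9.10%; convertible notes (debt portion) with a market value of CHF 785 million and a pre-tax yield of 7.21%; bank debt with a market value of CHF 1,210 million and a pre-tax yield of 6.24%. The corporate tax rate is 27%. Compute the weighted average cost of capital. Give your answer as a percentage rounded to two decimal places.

9.96%

Total capital V = 3782 + 375.5 + 1343 + 785 + 1210 = 7495.5.
Equity: weight = 3782/7495.5 = 0.5046; cost = 14.25%.
Preferred: weight = 375.5/7495.5 = 0.0501; cost = 5.82%.
Subordinated notes: weight = 1343/7495.5 = 0.1792; after-tax cost = 9.1% × (1 − 27%) = 6.6430%.
Convertible notes (debt portion): weight = 785/7495.5 = 0.1047; after-tax cost = 7.21% × (1 − 27%) = 5.2633%.
Bank debt: weight = 1210/7495.5 = 0.1614; after-tax cost = 6.24% × (1 − 27%) = 4.5552%.
WACC = 0.5046 × 14.2500% + 0.0501 × 5.8200% + 0.1792 × 6.6430% + 0.1047 × 5.2633% + 0.1614 × 4.5552% = 9.9585%.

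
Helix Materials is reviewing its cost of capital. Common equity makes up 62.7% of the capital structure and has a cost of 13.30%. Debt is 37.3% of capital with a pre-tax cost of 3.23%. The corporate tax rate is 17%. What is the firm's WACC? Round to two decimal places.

After-tax cost of debt = 3.23% × (1 − 17%) = 2.6809%.
WACC = 0.627 × 13.3000% + 0.373 × 2.6809% = 9.3391%.

9.34%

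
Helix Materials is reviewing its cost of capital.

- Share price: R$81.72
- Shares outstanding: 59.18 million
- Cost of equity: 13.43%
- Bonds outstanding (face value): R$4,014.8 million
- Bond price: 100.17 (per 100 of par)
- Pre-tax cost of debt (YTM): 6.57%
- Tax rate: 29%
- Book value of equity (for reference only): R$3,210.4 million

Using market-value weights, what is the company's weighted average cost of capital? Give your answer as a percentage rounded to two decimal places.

Market value of equity E = 81.72 × 59.18m = 4836.1896m. Market value of debt D = 4014.8m × 100.17/100 = 4021.62516m.
Total capital V = 4836.1896 + 4021.62516 = 8857.81476.
Equity: weight = 4836.1896/8857.81476 = 0.5460; cost = 13.43%.
Bonds outstanding: weight = 4021.62516/8857.81476 = 0.4540; after-tax cost = 6.57% × (1 − 29%) = 4.6647%.
WACC = 0.5460 × 13.4300% + 0.4540 × 4.6647% = 9.4504%.

9.45%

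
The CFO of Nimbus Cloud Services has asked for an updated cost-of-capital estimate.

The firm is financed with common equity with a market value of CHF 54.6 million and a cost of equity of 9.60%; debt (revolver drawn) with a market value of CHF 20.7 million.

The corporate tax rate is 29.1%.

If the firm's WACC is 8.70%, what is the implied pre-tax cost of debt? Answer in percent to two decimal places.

8.92%

Total capital V = 54.6 + 20.7 = 75.3.
Equity weight = 54.6/75.3 = 0.7251.
Revolver drawn weight = 20.7/75.3 = 0.2749.
Equity contribution = 0.7251 × 9.6% = 6.9610%.
Remaining for debt = 8.7% − 6.9610% = 1.7390%.
Rd × (1 − 29.1%) × 0.2749 = 1.7390%  ⇒  Rd = 8.9225%.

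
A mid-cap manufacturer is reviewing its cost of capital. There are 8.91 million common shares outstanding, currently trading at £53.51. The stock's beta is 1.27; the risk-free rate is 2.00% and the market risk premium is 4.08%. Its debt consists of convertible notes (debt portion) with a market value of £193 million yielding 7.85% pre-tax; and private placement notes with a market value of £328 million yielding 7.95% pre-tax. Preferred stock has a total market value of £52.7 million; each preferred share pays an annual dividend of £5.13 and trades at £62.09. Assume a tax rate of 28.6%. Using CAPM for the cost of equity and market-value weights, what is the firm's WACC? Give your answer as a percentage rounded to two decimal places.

6.48%

Cost of equity via CAPM: Re = 2.0% + 1.27 × 4.08% = 7.1816%.
Cost of preferred: Rp = 5.13 / 62.09 = 8.2622%.
Market value of equity E = 53.51 × 8.91m = 476.7741m.
Total capital V = 476.7741 + 52.7 + 193 + 328 = 1050.4741.
Equity: weight = 476.7741/1050.4741 = 0.4539; cost = 7.1816%.
Preferred: weight = 52.7/1050.4741 = 0.0502; cost = 8.2622%.
Convertible notes (debt portion): weight = 193/1050.4741 = 0.1837; after-tax cost = 7.85% × (1 − 28.6%) = 5.6049%.
Private placement notes: weight = 328/1050.4741 = 0.3122; after-tax cost = 7.95% × (1 − 28.6%) = 5.6763%.
WACC = 0.4539 × 7.1816% + 0.0502 × 8.2622% + 0.1837 × 5.6049% + 0.3122 × 5.6763% = 6.4761%.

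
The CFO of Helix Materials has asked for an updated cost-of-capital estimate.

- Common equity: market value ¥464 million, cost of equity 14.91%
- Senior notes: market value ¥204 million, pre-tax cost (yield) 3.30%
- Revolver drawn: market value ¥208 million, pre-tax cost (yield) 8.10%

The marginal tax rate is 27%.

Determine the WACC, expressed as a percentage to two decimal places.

9.86%

Total capital V = 464 + 204 + 208 = 876.
Equity: weight = 464/876 = 0.5297; cost = 14.91%.
Senior notes: weight = 204/876 = 0.2329; after-tax cost = 3.3% × (1 − 27%) = 2.4090%.
Revolver drawn: weight = 208/876 = 0.2374; after-tax cost = 8.1% × (1 − 27%) = 5.9130%.
WACC = 0.5297 × 14.9100% + 0.2329 × 2.4090% + 0.2374 × 5.9130% = 9.8625%.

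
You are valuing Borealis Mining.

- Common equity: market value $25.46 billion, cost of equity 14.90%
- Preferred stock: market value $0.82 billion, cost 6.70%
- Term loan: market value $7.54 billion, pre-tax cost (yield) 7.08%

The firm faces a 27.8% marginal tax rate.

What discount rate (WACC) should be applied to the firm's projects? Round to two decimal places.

Total capital V = 25.46 + 0.82 + 7.54 = 33.82.
Equity: weight = 25.46/33.82 = 0.7528; cost = 14.9%.
Preferred: weight = 0.82/33.82 = 0.0242; cost = 6.7%.
Term loan: weight = 7.54/33.82 = 0.2229; after-tax cost = 7.08% × (1 − 27.8%) = 5.1118%.
WACC = 0.7528 × 14.9000% + 0.0242 × 6.7000% + 0.2229 × 5.1118% = 12.5189%.

12.52%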